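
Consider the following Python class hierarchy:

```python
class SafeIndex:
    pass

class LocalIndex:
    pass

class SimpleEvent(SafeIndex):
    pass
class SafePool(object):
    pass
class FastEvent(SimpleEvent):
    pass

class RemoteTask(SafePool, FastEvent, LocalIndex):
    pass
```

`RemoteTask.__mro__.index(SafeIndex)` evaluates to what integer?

4

L[RemoteTask] = RemoteTask + merge(L[SafePool], L[FastEvent], L[LocalIndex], [SafePool FastEvent LocalIndex])
  take SafePool:  [SafePool object] + [FastEvent SimpleEvent SafeIndex object] + [LocalIndex object] + [SafePool FastEvent LocalIndex]
  take FastEvent:  [object] + [FastEvent SimpleEvent SafeIndex object] + [LocalIndex object] + [FastEvent LocalIndex]
  take SimpleEvent:  [object] + [SimpleEvent SafeIndex object] + [LocalIndex object] + [LocalIndex]
  take SafeIndex:  [object] + [SafeIndex object] + [LocalIndex object] + [LocalIndex]
  take LocalIndex:  [object] + [object] + [LocalIndex object] + [LocalIndex]
  take object:  [object] + [object] + [object]
MRO: RemoteTask SafePool FastEvent SimpleEvent SafeIndex LocalIndex object
SafeIndex sits at index 4.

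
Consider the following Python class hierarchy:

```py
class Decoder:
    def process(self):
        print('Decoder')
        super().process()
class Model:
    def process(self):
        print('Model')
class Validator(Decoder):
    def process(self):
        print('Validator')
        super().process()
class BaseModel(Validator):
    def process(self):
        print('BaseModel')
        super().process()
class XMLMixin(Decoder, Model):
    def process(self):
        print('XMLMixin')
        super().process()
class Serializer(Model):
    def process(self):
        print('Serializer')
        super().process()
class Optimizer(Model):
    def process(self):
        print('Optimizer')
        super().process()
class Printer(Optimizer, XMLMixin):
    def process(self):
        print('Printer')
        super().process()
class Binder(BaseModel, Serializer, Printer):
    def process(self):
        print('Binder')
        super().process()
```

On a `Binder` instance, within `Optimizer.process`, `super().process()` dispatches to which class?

XMLMixin

L[Binder] = Binder + merge(L[BaseModel], L[Serializer], L[Printer], [BaseModel Serializer Printer])
  take BaseModel:  [BaseModel Validator Decoder object] + [Serializer Model object] + [Printer Optimizer XMLMixin Decoder Model object] + [BaseModel Serializer Printer]
  take Validator:  [Validator Decoder object] + [Serializer Model object] + [Printer Optimizer XMLMixin Decoder Model object] + [Serializer Printer]
  take Serializer:  [Decoder object] + [Serializer Model object] + [Printer Optimizer XMLMixin Decoder Model object] + [Serializer Printer]
  take Printer:  [Decoder object] + [Model object] + [Printer Optimizer XMLMixin Decoder Model object] + [Printer]
  take Optimizer:  [Decoder object] + [Model object] + [Optimizer XMLMixin Decoder Model object]
  take XMLMixin:  [Decoder object] + [Model object] + [XMLMixin Decoder Model object]
  take Decoder:  [Decoder object] + [Model object] + [Decoder Model object]
  take Model:  [object] + [Model object] + [Model object]
  take object:  [object] + [object] + [object]
MRO: Binder BaseModel Validator Serializer Printer Optimizer XMLMixin Decoder Model object
super() in Optimizer.process on a Binder instance goes to the class after Optimizer in Binder's MRO: XMLMixin.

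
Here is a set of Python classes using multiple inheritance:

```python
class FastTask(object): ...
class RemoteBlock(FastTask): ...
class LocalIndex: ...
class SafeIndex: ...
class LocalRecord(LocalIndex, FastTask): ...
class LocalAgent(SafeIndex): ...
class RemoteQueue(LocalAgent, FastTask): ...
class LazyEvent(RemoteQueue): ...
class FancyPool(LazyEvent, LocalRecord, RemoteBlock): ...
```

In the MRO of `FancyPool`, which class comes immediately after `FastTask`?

object

L[FancyPool] = FancyPool + merge(L[LazyEvent], L[LocalRecord], L[RemoteBlock], [LazyEvent LocalRecord RemoteBlock])
  take LazyEvent:  [LazyEvent RemoteQueue LocalAgent SafeIndex FastTask object] + [LocalRecord LocalIndex FastTask object] + [RemoteBlock FastTask object] + [LazyEvent LocalRecord RemoteBlock]
  take RemoteQueue:  [RemoteQueue LocalAgent SafeIndex FastTask object] + [LocalRecord LocalIndex FastTask object] + [RemoteBlock FastTask object] + [LocalRecord RemoteBlock]
  take LocalAgent:  [LocalAgent SafeIndex FastTask object] + [LocalRecord LocalIndex FastTask object] + [RemoteBlock FastTask object] + [LocalRecord RemoteBlock]
  take SafeIndex:  [SafeIndex FastTask object] + [LocalRecord LocalIndex FastTask object] + [RemoteBlock FastTask object] + [LocalRecord RemoteBlock]
  take LocalRecord:  [FastTask object] + [LocalRecord LocalIndex FastTask object] + [RemoteBlock FastTask object] + [LocalRecord RemoteBlock]
  take LocalIndex:  [FastTask object] + [LocalIndex FastTask object] + [RemoteBlock FastTask object] + [RemoteBlock]
  take RemoteBlock:  [FastTask object] + [FastTask object] + [RemoteBlock FastTask object] + [RemoteBlock]
  take FastTask:  [FastTask object] + [FastTask object] + [FastTask object]
  take object:  [object] + [object] + [object]
MRO: FancyPool LazyEvent RemoteQueue LocalAgent SafeIndex LocalRecord LocalIndex RemoteBlock FastTask object
FastTask is at position 8; next is object.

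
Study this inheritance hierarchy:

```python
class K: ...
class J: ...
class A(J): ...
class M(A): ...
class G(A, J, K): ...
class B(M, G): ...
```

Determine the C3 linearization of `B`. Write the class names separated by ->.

B -> M -> G -> A -> J -> K -> object

L[B] = B + merge(L[M], L[G], [M G])
  take M:  [M A J object] + [G A J K object] + [M G]
  take G:  [A J object] + [G A J K object] + [G]
  take A:  [A J object] + [A J K object]
  take J:  [J object] + [J K object]
  take K:  [object] + [K object]
  take object:  [object] + [object]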